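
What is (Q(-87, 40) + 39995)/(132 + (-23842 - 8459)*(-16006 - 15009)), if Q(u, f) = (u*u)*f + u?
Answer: 342668/1001815647 ≈ 0.00034205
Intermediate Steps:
Q(u, f) = u + f*u² (Q(u, f) = u²*f + u = f*u² + u = u + f*u²)
(Q(-87, 40) + 39995)/(132 + (-23842 - 8459)*(-16006 - 15009)) = (-87*(1 + 40*(-87)) + 39995)/(132 + (-23842 - 8459)*(-16006 - 15009)) = (-87*(1 - 3480) + 39995)/(132 - 32301*(-31015)) = (-87*(-3479) + 39995)/(132 + 1001815515) = (302673 + 39995)/1001815647 = 342668*(1/1001815647) = 342668/1001815647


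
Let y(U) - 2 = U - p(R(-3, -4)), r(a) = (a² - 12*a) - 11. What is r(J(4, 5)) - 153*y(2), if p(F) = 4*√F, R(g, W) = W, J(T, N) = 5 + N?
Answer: -643 + 1224*I ≈ -643.0 + 1224.0*I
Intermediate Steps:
r(a) = -11 + a² - 12*a
y(U) = 2 + U - 8*I (y(U) = 2 + (U - 4*√(-4)) = 2 + (U - 4*2*I) = 2 + (U - 8*I) = 2 + U - 8*I)
r(J(4, 5)) - 153*y(2) = (-11 + (5 + 5)² - 12*(5 + 5)) - 153*(2 + 2 - 8*I) = (-11 + 10² - 12*10) - 153*(4 - 8*I) = (-11 + 100 - 120) + (-612 + 1224*I) = -31 + (-612 + 1224*I) = -643 + 1224*I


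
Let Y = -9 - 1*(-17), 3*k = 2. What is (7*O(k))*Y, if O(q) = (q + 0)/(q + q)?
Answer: 28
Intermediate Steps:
k = 2/3 (k = (1/3)*2 = 2/3 ≈ 0.66667)
O(q) = 1/2 (O(q) = q/((2*q)) = q*(1/(2*q)) = 1/2)
Y = 8 (Y = -9 + 17 = 8)
(7*O(k))*Y = (7*(1/2))*8 = (7/2)*8 = 28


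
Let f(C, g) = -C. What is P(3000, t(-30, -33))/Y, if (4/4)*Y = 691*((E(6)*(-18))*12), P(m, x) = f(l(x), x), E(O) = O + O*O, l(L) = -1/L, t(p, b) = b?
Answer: 1/206868816 ≈ 4.8340e-9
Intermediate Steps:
E(O) = O + O²
P(m, x) = 1/x (P(m, x) = -(-1)/x = 1/x)
Y = -6268752 (Y = 691*(((6*(1 + 6))*(-18))*12) = 691*(((6*7)*(-18))*12) = 691*((42*(-18))*12) = 691*(-756*12) = 691*(-9072) = -6268752)
P(3000, t(-30, -33))/Y = 1/(-33*(-6268752)) = -1/33*(-1/6268752) = 1/206868816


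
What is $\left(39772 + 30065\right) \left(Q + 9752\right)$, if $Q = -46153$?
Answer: $-2542136637$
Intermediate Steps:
$\left(39772 + 30065\right) \left(Q + 9752\right) = \left(39772 + 30065\right) \left(-46153 + 9752\right) = 69837 \left(-36401\right) = -2542136637$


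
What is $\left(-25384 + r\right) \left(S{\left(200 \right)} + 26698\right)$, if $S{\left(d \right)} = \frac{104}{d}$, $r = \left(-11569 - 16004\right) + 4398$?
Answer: $- \frac{32411335817}{25} \approx -1.2965 \cdot 10^{9}$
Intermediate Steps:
$r = -23175$ ($r = -27573 + 4398 = -23175$)
$\left(-25384 + r\right) \left(S{\left(200 \right)} + 26698\right) = \left(-25384 - 23175\right) \left(\frac{104}{200} + 26698\right) = - 48559 \left(104 \cdot \frac{1}{200} + 26698\right) = - 48559 \left(\frac{13}{25} + 26698\right) = \left(-48559\right) \frac{667463}{25} = - \frac{32411335817}{25}$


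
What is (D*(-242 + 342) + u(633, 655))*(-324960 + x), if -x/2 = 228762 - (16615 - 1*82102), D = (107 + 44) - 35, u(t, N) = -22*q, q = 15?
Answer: -10294671660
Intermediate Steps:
u(t, N) = -330 (u(t, N) = -22*15 = -330)
D = 116 (D = 151 - 35 = 116)
x = -588498 (x = -2*(228762 - (16615 - 1*82102)) = -2*(228762 - (16615 - 82102)) = -2*(228762 - 1*(-65487)) = -2*(228762 + 65487) = -2*294249 = -588498)
(D*(-242 + 342) + u(633, 655))*(-324960 + x) = (116*(-242 + 342) - 330)*(-324960 - 588498) = (116*100 - 330)*(-913458) = (11600 - 330)*(-913458) = 11270*(-913458) = -10294671660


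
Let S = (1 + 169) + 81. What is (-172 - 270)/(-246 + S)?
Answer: -442/5 ≈ -88.400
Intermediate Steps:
S = 251 (S = 170 + 81 = 251)
(-172 - 270)/(-246 + S) = (-172 - 270)/(-246 + 251) = -442/5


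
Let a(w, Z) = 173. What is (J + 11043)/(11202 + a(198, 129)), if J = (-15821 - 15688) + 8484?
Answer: -11982/11375 ≈ -1.0534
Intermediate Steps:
J = -23025 (J = -31509 + 8484 = -23025)
(J + 11043)/(11202 + a(198, 129)) = (-23025 + 11043)/(11202 + 173) = -11982/11375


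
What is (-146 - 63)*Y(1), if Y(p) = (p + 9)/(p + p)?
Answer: -1045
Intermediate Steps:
Y(p) = (9 + p)/(2*p) (Y(p) = (9 + p)/((2*p)) = (9 + p)*(1/(2*p)) = (9 + p)/(2*p))
(-146 - 63)*Y(1) = (-146 - 63)*((1/2)*(9 + 1)/1) = -209*10/2 = -209*5 = -1045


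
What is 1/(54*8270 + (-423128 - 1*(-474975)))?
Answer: 1/498427 ≈ 2.0063e-6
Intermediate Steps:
1/(54*8270 + (-423128 - 1*(-474975))) = 1/(446580 + (-423128 + 474975)) = 1/(446580 + 51847) = 1/498427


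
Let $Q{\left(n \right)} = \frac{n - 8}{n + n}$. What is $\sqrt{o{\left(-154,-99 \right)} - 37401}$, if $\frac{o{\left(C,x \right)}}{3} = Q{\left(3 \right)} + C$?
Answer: $\frac{i \sqrt{151462}}{2} \approx 194.59 i$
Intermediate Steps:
$Q{\left(n \right)} = \frac{-8 + n}{2 n}$
$o{\left(C,x \right)} = - \frac{5}{2} + 3 C$ ($o{\left(C,x \right)} = 3 \left(\frac{-8 + 3}{2 \cdot 3} + C\right) = 3 \left(\frac{1}{2} \cdot \frac{1}{3} \left(-5\right) + C\right) = 3 \left(- \frac{5}{6} + C\right) = - \frac{5}{2} + 3 C$)
$\sqrt{o{\left(-154,-99 \right)} - 37401} = \sqrt{\left(- \frac{5}{2} + 3 \left(-154\right)\right) - 37401} = \sqrt{\left(- \frac{5}{2} - 462\right) - 37401} = \sqrt{- \frac{929}{2} - 37401} = \sqrt{- \frac{75731}{2}} = \frac{i \sqrt{151462}}{2}$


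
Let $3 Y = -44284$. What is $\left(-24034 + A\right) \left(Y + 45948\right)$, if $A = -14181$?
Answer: $- \frac{3575395400}{3} \approx -1.1918 \cdot 10^{9}$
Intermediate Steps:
$Y = - \frac{44284}{3}$ ($Y = \frac{1}{3} \left(-44284\right) = - \frac{44284}{3} \approx -14761.0$)
$\left(-24034 + A\right) \left(Y + 45948\right) = \left(-24034 - 14181\right) \left(- \frac{44284}{3} + 45948\right) = \left(-38215\right) \frac{93560}{3} = - \frac{3575395400}{3}$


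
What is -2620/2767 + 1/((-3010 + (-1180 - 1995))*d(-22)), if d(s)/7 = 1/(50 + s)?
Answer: -16215768/17113895 ≈ -0.94752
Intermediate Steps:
d(s) = 7/(50 + s)
-2620/2767 + 1/((-3010 + (-1180 - 1995))*d(-22)) = -2620/2767 + 1/((-3010 + (-1180 - 1995))*((7/(50 - 22)))) = -2620*1/2767 + 1/((-3010 - 3175)*((7/28))) = -2620/2767 + 1/((-6185)*((7*(1/28)))) = -2620/2767 - 1/(6185*¼) = -2620/2767 - 1/6185*4 = -2620/2767 - 4/6185 = -16215768/17113895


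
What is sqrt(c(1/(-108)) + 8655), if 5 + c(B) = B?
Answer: sqrt(2802597)/18 ≈ 93.005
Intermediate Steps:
c(B) = -5 + B
sqrt(c(1/(-108)) + 8655) = sqrt((-5 + 1/(-108)) + 8655) = sqrt((-5 - 1/108) + 8655) = sqrt(-541/108 + 8655) = sqrt(934199/108) = sqrt(2802597)/18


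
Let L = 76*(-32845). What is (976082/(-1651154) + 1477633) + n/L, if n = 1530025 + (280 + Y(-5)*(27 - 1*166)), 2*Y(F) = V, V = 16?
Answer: 3045135846061494639/2060821818940 ≈ 1.4776e+6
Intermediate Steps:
Y(F) = 8 (Y(F) = (½)*16 = 8)
n = 1529193 (n = 1530025 + (280 + 8*(27 - 1*166)) = 1530025 + (280 + 8*(27 - 166)) = 1530025 + (280 + 8*(-139)) = 1530025 + (280 - 1112) = 1530025 - 832 = 1529193)
L = -2496220
(976082/(-1651154) + 1477633) + n/L = (976082/(-1651154) + 1477633) + 1529193/(-2496220) = (976082*(-1/1651154) + 1477633) + 1529193*(-1/2496220) = (-488041/825577 + 1477633) - 1529193/2496220 = 1219899331200/825577 - 1529193/2496220 = 3045135846061494639/2060821818940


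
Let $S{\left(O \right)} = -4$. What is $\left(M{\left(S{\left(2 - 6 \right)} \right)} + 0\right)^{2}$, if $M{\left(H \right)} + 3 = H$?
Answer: $49$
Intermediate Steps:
$M{\left(H \right)} = -3 + H$
$\left(M{\left(S{\left(2 - 6 \right)} \right)} + 0\right)^{2} = \left(\left(-3 - 4\right) + 0\right)^{2} = \left(-7 + 0\right)^{2} = \left(-7\right)^{2} = 49$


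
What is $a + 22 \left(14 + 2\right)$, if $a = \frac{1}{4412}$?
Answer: $\frac{1553025}{4412} \approx 352.0$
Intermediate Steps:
$a = \frac{1}{4412} \approx 0.00022665$
$a + 22 \left(14 + 2\right) = \frac{1}{4412} + 22 \left(14 + 2\right) = \frac{1}{4412} + 22 \cdot 16 = \frac{1}{4412} + 352 = \frac{1553025}{4412}$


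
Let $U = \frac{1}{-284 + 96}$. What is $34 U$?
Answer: $- \frac{17}{94} \approx -0.18085$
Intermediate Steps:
$U = - \frac{1}{188}$ ($U = \frac{1}{-188} = - \frac{1}{188} \approx -0.0053191$)
$34 U = 34 \left(- \frac{1}{188}\right) = - \frac{17}{94}$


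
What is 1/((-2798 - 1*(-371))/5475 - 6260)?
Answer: -1825/11425309 ≈ -0.00015973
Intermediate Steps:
1/((-2798 - 1*(-371))/5475 - 6260) = 1/((-2798 + 371)*(1/5475) - 6260) = 1/(-2427*1/5475 - 6260) = 1/(-809/1825 - 6260) = 1/(-11425309/1825) = -1825/11425309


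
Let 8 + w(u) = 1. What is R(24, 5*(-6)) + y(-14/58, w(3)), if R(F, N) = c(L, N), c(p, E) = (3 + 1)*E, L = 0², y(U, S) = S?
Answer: -127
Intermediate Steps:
w(u) = -7 (w(u) = -8 + 1 = -7)
L = 0
c(p, E) = 4*E
R(F, N) = 4*N
R(24, 5*(-6)) + y(-14/58, w(3)) = 4*(5*(-6)) - 7 = 4*(-30) - 7 = -120 - 7 = -127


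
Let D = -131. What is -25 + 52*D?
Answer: -6837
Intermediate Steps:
-25 + 52*D = -25 + 52*(-131) = -25 - 6812 = -6837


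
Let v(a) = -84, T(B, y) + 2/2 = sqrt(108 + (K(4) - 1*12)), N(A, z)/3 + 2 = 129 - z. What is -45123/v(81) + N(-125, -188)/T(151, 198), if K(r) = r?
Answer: 17981/28 ≈ 642.18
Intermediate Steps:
N(A, z) = 381 - 3*z (N(A, z) = -6 + 3*(129 - z) = -6 + (387 - 3*z) = 381 - 3*z)
T(B, y) = 9 (T(B, y) = -1 + sqrt(108 + (4 - 1*12)) = -1 + sqrt(108 + (4 - 12)) = -1 + sqrt(108 - 8) = -1 + sqrt(100) = -1 + 10 = 9)
-45123/v(81) + N(-125, -188)/T(151, 198) = -45123/(-84) + (381 - 3*(-188))/9 = -45123*(-1/84) + (381 + 564)*(1/9) = 15041/28 + 945*(1/9) = 15041/28 + 105 = 17981/28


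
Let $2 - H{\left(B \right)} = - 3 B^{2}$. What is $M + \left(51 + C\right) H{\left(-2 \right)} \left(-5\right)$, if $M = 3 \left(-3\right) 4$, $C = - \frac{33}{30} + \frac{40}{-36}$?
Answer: $- \frac{31061}{9} \approx -3451.2$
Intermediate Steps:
$C = - \frac{199}{90}$ ($C = \left(-33\right) \frac{1}{30} + 40 \left(- \frac{1}{36}\right) = - \frac{11}{10} - \frac{10}{9} = - \frac{199}{90} \approx -2.2111$)
$M = -36$ ($M = \left(-9\right) 4 = -36$)
$H{\left(B \right)} = 2 + 3 B^{2}$ ($H{\left(B \right)} = 2 - - 3 B^{2} = 2 + 3 B^{2}$)
$M + \left(51 + C\right) H{\left(-2 \right)} \left(-5\right) = -36 + \left(51 - \frac{199}{90}\right) \left(2 + 3 \left(-2\right)^{2}\right) \left(-5\right) = -36 + \frac{4391 \left(2 + 3 \cdot 4\right) \left(-5\right)}{90} = -36 + \frac{4391 \left(2 + 12\right) \left(-5\right)}{90} = -36 + \frac{4391 \cdot 14 \left(-5\right)}{90} = -36 + \frac{4391}{90} \left(-70\right) = -36 - \frac{30737}{9} = - \frac{31061}{9}$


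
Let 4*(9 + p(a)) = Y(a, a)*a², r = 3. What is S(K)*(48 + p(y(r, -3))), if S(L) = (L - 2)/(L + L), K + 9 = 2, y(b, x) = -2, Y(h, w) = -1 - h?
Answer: 180/7 ≈ 25.714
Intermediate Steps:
K = -7 (K = -9 + 2 = -7)
S(L) = (-2 + L)/(2*L) (S(L) = (-2 + L)/((2*L)) = (-2 + L)*(1/(2*L)) = (-2 + L)/(2*L))
p(a) = -9 + a²*(-1 - a)/4 (p(a) = -9 + ((-1 - a)*a²)/4 = -9 + (a²*(-1 - a))/4 = -9 + a²*(-1 - a)/4)
S(K)*(48 + p(y(r, -3))) = ((½)*(-2 - 7)/(-7))*(48 + (-9 - ¼*(-2)²*(1 - 2))) = ((½)*(-⅐)*(-9))*(48 + (-9 - ¼*4*(-1))) = 9*(48 + (-9 + 1))/14 = 9*(48 - 8)/14 = (9/14)*40 = 180/7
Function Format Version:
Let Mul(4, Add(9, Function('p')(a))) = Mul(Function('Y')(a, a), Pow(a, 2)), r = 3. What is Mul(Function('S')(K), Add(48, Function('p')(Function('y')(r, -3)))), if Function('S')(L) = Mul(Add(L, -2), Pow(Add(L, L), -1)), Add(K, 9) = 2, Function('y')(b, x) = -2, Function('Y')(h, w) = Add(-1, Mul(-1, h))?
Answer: Rational(180, 7) ≈ 25.714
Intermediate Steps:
K = -7 (K = Add(-9, 2) = -7)
Function('S')(L) = Mul(Rational(1, 2), Pow(L, -1), Add(-2, L)) (Function('S')(L) = Mul(Add(-2, L), Pow(Mul(2, L), -1)) = Mul(Add(-2, L), Mul(Rational(1, 2), Pow(L, -1))) = Mul(Rational(1, 2), Pow(L, -1), Add(-2, L)))
Function('p')(a) = Add(-9, Mul(Rational(1, 4), Pow(a, 2), Add(-1, Mul(-1, a)))) (Function('p')(a) = Add(-9, Mul(Rational(1, 4), Mul(Add(-1, Mul(-1, a)), Pow(a, 2)))) = Add(-9, Mul(Rational(1, 4), Mul(Pow(a, 2), Add(-1, Mul(-1, a))))) = Add(-9, Mul(Rational(1, 4), Pow(a, 2), Add(-1, Mul(-1, a)))))
Mul(Function('S')(K), Add(48, Function('p')(Function('y')(r, -3)))) = Mul(Mul(Rational(1, 2), Pow(-7, -1), Add(-2, -7)), Add(48, Add(-9, Mul(Rational(-1, 4), Pow(-2, 2), Add(1, -2))))) = Mul(Mul(Rational(1, 2), Rational(-1, 7), -9), Add(48, Add(-9, Mul(Rational(-1, 4), 4, -1)))) = Mul(Rational(9, 14), Add(48, Add(-9, 1))) = Mul(Rational(9, 14), Add(48, -8)) = Mul(Rational(9, 14), 40) = Rational(180, 7)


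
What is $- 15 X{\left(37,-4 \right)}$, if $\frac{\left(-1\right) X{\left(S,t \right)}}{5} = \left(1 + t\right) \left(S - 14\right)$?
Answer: $-5175$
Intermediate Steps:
$X{\left(S,t \right)} = - 5 \left(1 + t\right) \left(-14 + S\right)$ ($X{\left(S,t \right)} = - 5 \left(1 + t\right) \left(S - 14\right) = - 5 \left(1 + t\right) \left(-14 + S\right)$)
$- 15 X{\left(37,-4 \right)} = - 15 \left(70 - 185 + 70 \left(-4\right) - 185 \left(-4\right)\right) = - 15 \left(70 - 185 - 280 + 740\right) = \left(-15\right) 345 = -5175$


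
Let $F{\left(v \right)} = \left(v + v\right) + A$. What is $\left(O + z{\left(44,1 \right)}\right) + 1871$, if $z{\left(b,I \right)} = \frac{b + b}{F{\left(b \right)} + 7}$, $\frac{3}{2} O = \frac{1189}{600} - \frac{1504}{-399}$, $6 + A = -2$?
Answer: $\frac{2170540891}{1157100} \approx 1875.8$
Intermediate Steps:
$A = -8$ ($A = -6 - 2 = -8$)
$F{\left(v \right)} = -8 + 2 v$ ($F{\left(v \right)} = \left(v + v\right) - 8 = 2 v - 8 = -8 + 2 v$)
$O = \frac{50993}{13300}$ ($O = \frac{2 \left(\frac{1189}{600} - \frac{1504}{-399}\right)}{3} = \frac{2 \left(1189 \cdot \frac{1}{600} - - \frac{1504}{399}\right)}{3} = \frac{2 \left(\frac{1189}{600} + \frac{1504}{399}\right)}{3} = \frac{2}{3} \cdot \frac{152979}{26600} = \frac{50993}{13300} \approx 3.8341$)
$z{\left(b,I \right)} = \frac{2 b}{-1 + 2 b}$ ($z{\left(b,I \right)} = \frac{b + b}{\left(-8 + 2 b\right) + 7} = \frac{2 b}{-1 + 2 b}$)
$\left(O + z{\left(44,1 \right)}\right) + 1871 = \left(\frac{50993}{13300} + 2 \cdot 44 \frac{1}{-1 + 2 \cdot 44}\right) + 1871 = \left(\frac{50993}{13300} + 2 \cdot 44 \frac{1}{-1 + 88}\right) + 1871 = \left(\frac{50993}{13300} + 2 \cdot 44 \cdot \frac{1}{87}\right) + 1871 = \left(\frac{50993}{13300} + \frac{88}{87}\right) + 1871 = \frac{5606791}{1157100} + 1871 = \frac{2170540891}{1157100}$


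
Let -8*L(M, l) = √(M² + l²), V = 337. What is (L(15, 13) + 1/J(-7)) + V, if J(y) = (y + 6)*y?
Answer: 2360/7 - √394/8 ≈ 334.66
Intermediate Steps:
J(y) = y*(6 + y) (J(y) = (6 + y)*y = y*(6 + y))
L(M, l) = -√(M² + l²)/8
(L(15, 13) + 1/J(-7)) + V = (-√(15² + 13²)/8 + 1/(-7*(6 - 7))) + 337 = (-√(225 + 169)/8 + 1/(-7*(-1))) + 337 = (-√394/8 + 1/7) + 337 = (-√394/8 + ⅐) + 337 = (⅐ - √394/8) + 337 = 2360/7 - √394/8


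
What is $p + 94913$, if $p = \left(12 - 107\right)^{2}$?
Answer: $103938$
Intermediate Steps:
$p = 9025$ ($p = \left(-95\right)^{2} = 9025$)
$p + 94913 = 9025 + 94913 = 103938$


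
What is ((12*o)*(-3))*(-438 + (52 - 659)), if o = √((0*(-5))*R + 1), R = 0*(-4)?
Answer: 37620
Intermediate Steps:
R = 0
o = 1 (o = √((0*(-5))*0 + 1) = √(0*0 + 1) = √(0 + 1) = √1 = 1)
((12*o)*(-3))*(-438 + (52 - 659)) = ((12*1)*(-3))*(-438 + (52 - 659)) = (12*(-3))*(-438 - 607) = -36*(-1045) = 37620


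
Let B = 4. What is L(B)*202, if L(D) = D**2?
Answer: 3232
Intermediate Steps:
L(B)*202 = 4**2*202 = 16*202 = 3232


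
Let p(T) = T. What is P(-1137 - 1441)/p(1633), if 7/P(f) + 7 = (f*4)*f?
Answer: 7/43412209257 ≈ 1.6125e-10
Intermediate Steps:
P(f) = 7/(-7 + 4*f²) (P(f) = 7/(-7 + (f*4)*f) = 7/(-7 + (4*f)*f) = 7/(-7 + 4*f²))
P(-1137 - 1441)/p(1633) = (7/(-7 + 4*(-1137 - 1441)²))/1633 = (7/(-7 + 4*(-2578)²))*(1/1633) = (7/(-7 + 4*6646084))*(1/1633) = (7/(-7 + 26584336))*(1/1633) = (7/26584329)*(1/1633) = 7/43412209257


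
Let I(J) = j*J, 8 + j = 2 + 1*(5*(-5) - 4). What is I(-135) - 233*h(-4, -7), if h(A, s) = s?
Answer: 6356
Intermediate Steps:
j = -35 (j = -8 + (2 + 1*(5*(-5) - 4)) = -8 + (2 + 1*(-25 - 4)) = -8 + (2 + 1*(-29)) = -8 + (2 - 29) = -8 - 27 = -35)
I(J) = -35*J
I(-135) - 233*h(-4, -7) = -35*(-135) - 233*(-7) = 4725 + 1631 = 6356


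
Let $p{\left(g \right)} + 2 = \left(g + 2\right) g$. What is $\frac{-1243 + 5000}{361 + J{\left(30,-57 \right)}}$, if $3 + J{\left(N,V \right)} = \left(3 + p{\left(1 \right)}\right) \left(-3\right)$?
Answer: $\frac{3757}{346} \approx 10.858$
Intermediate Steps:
$p{\left(g \right)} = -2 + g \left(2 + g\right)$ ($p{\left(g \right)} = -2 + \left(g + 2\right) g = -2 + \left(2 + g\right) g = -2 + g \left(2 + g\right)$)
$J{\left(N,V \right)} = -15$ ($J{\left(N,V \right)} = -3 + \left(3 + \left(-2 + 1^{2} + 2 \cdot 1\right)\right) \left(-3\right) = -3 + \left(3 + \left(-2 + 1 + 2\right)\right) \left(-3\right) = -3 + \left(3 + 1\right) \left(-3\right) = -3 + 4 \left(-3\right) = -3 - 12 = -15$)
$\frac{-1243 + 5000}{361 + J{\left(30,-57 \right)}} = \frac{-1243 + 5000}{361 - 15} = \frac{3757}{346}$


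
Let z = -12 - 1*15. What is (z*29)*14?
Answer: -10962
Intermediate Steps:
z = -27 (z = -12 - 15 = -27)
(z*29)*14 = -27*29*14 = -783*14 = -10962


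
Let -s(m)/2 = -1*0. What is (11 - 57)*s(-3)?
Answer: 0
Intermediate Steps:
s(m) = 0 (s(m) = -(-2)*0 = -2*0 = 0)
(11 - 57)*s(-3) = (11 - 57)*0 = -46*0 = 0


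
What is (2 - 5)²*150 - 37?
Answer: 1313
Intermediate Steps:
(2 - 5)²*150 - 37 = (-3)²*150 - 37 = 9*150 - 37 = 1350 - 37 = 1313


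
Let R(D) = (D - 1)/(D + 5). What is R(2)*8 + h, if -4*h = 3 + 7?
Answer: -19/14 ≈ -1.3571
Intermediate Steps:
h = -5/2 (h = -(3 + 7)/4 = -¼*10 = -5/2 ≈ -2.5000)
R(D) = (-1 + D)/(5 + D)
R(2)*8 + h = ((-1 + 2)/(5 + 2))*8 - 5/2 = (1/7)*8 - 5/2 = ((⅐)*1)*8 - 5/2 = (⅐)*8 - 5/2 = 8/7 - 5/2 = -19/14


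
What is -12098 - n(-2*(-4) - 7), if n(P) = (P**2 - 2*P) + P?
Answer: -12098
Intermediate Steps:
n(P) = P**2 - P
-12098 - n(-2*(-4) - 7) = -12098 - (-2*(-4) - 7)*(-1 + (-2*(-4) - 7)) = -12098 - (8 - 7)*(-1 + (8 - 7)) = -12098 - (-1 + 1) = -12098 - 0 = -12098 - 1*0 = -12098 + 0 = -12098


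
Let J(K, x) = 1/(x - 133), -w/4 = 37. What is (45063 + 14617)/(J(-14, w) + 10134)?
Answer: 16770080/2847653 ≈ 5.8891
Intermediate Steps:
w = -148 (w = -4*37 = -148)
J(K, x) = 1/(-133 + x)
(45063 + 14617)/(J(-14, w) + 10134) = (45063 + 14617)/(1/(-133 - 148) + 10134) = 59680/(1/(-281) + 10134) = 59680/(-1/281 + 10134) = 59680/(2847653/281) = 59680*(281/2847653) = 16770080/2847653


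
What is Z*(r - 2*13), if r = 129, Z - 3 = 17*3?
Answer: 5562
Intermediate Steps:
Z = 54 (Z = 3 + 17*3 = 3 + 51 = 54)
Z*(r - 2*13) = 54*(129 - 2*13) = 54*(129 - 26) = 54*103 = 5562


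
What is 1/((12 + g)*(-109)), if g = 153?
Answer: -1/17985 ≈ -5.5602e-5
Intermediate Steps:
1/((12 + g)*(-109)) = 1/((12 + 153)*(-109)) = 1/(165*(-109)) = 1/(-17985) = -1/17985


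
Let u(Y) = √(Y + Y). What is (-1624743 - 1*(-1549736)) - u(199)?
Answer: -75007 - √398 ≈ -75027.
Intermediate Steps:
u(Y) = √2*√Y (u(Y) = √(2*Y) = √2*√Y)
(-1624743 - 1*(-1549736)) - u(199) = (-1624743 - 1*(-1549736)) - √2*√199 = (-1624743 + 1549736) - √398 = -75007 - √398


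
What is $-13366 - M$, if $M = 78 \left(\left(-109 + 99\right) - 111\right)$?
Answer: $-3928$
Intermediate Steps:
$M = -9438$ ($M = 78 \left(-10 - 111\right) = 78 \left(-121\right) = -9438$)
$-13366 - M = -13366 - -9438 = -13366 + 9438 = -3928$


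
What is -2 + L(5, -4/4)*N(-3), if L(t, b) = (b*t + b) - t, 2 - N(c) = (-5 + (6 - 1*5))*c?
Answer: 108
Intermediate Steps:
N(c) = 2 + 4*c (N(c) = 2 - (-5 + (6 - 1*5))*c = 2 - (-5 + (6 - 5))*c = 2 - (-5 + 1)*c = 2 - (-4)*c = 2 + 4*c)
L(t, b) = b - t + b*t (L(t, b) = (b + b*t) - t = b - t + b*t)
-2 + L(5, -4/4)*N(-3) = -2 + (-4/4 - 1*5 - 4/4*5)*(2 + 4*(-3)) = -2 + (-4*¼ - 5 - 4*¼*5)*(2 - 12) = -2 + (-1 - 5 - 1*5)*(-10) = -2 + (-1 - 5 - 5)*(-10) = -2 - 11*(-10) = -2 + 110 = 108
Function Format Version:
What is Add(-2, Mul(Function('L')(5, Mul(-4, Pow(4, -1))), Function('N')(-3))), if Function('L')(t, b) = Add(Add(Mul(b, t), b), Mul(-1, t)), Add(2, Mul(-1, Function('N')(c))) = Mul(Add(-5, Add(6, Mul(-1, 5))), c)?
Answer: 108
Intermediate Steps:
Function('N')(c) = Add(2, Mul(4, c)) (Function('N')(c) = Add(2, Mul(-1, Mul(Add(-5, Add(6, Mul(-1, 5))), c))) = Add(2, Mul(-1, Mul(Add(-5, Add(6, -5)), c))) = Add(2, Mul(-1, Mul(Add(-5, 1), c))) = Add(2, Mul(-1, Mul(-4, c))) = Add(2, Mul(4, c)))
Function('L')(t, b) = Add(b, Mul(-1, t), Mul(b, t)) (Function('L')(t, b) = Add(Add(b, Mul(b, t)), Mul(-1, t)) = Add(b, Mul(-1, t), Mul(b, t)))
Add(-2, Mul(Function('L')(5, Mul(-4, Pow(4, -1))), Function('N')(-3))) = Add(-2, Mul(Add(Mul(-4, Pow(4, -1)), Mul(-1, 5), Mul(Mul(-4, Pow(4, -1)), 5)), Add(2, Mul(4, -3)))) = Add(-2, Mul(Add(Mul(-4, Rational(1, 4)), -5, Mul(Mul(-4, Rational(1, 4)), 5)), Add(2, -12))) = Add(-2, Mul(Add(-1, -5, Mul(-1, 5)), -10)) = Add(-2, Mul(Add(-1, -5, -5), -10)) = Add(-2, Mul(-11, -10)) = Add(-2, 110) = 108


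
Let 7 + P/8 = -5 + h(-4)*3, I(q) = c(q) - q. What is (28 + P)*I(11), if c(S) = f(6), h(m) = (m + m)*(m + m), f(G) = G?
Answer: -7340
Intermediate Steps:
h(m) = 4*m² (h(m) = (2*m)*(2*m) = 4*m²)
c(S) = 6
I(q) = 6 - q
P = 1440 (P = -56 + 8*(-5 + (4*(-4)²)*3) = -56 + 8*(-5 + (4*16)*3) = -56 + 8*(-5 + 64*3) = -56 + 8*(-5 + 192) = -56 + 8*187 = -56 + 1496 = 1440)
(28 + P)*I(11) = (28 + 1440)*(6 - 1*11) = 1468*(6 - 11) = 1468*(-5) = -7340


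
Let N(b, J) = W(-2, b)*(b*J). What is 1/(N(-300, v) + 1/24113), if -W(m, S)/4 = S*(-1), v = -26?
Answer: -24113/225697679999 ≈ -1.0684e-7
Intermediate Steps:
W(m, S) = 4*S (W(m, S) = -4*S*(-1) = -(-4)*S = 4*S)
N(b, J) = 4*J*b**2 (N(b, J) = (4*b)*(b*J) = (4*b)*(J*b) = 4*J*b**2)
1/(N(-300, v) + 1/24113) = 1/(4*(-26)*(-300)**2 + 1/24113) = 1/(4*(-26)*90000 + 1/24113) = 1/(-9360000 + 1/24113) = 1/(-225697679999/24113) = -24113/225697679999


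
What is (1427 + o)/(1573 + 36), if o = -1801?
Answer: -374/1609 ≈ -0.23244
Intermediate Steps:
(1427 + o)/(1573 + 36) = (1427 - 1801)/(1573 + 36) = -374/1609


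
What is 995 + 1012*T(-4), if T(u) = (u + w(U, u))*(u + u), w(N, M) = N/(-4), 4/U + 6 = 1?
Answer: 158799/5 ≈ 31760.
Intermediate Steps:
U = -4/5 (U = 4/(-6 + 1) = 4/(-5) = 4*(-1/5) = -4/5 ≈ -0.80000)
w(N, M) = -N/4 (w(N, M) = N*(-1/4) = -N/4)
T(u) = 2*u*(1/5 + u) (T(u) = (u - 1/4*(-4/5))*(u + u) = (u + 1/5)*(2*u) = (1/5 + u)*(2*u) = 2*u*(1/5 + u))
995 + 1012*T(-4) = 995 + 1012*((2/5)*(-4)*(1 + 5*(-4))) = 995 + 1012*((2/5)*(-4)*(1 - 20)) = 995 + 1012*((2/5)*(-4)*(-19)) = 995 + 1012*(152/5) = 995 + 153824/5 = 158799/5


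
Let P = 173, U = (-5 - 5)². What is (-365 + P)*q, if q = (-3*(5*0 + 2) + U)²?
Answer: -1696512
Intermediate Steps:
U = 100 (U = (-10)² = 100)
q = 8836 (q = (-3*(5*0 + 2) + 100)² = (-3*(0 + 2) + 100)² = (-3*2 + 100)² = (-6 + 100)² = 94² = 8836)
(-365 + P)*q = (-365 + 173)*8836 = -192*8836 = -1696512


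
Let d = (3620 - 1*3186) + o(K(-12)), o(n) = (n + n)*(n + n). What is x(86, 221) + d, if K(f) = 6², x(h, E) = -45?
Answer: 5573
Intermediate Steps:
K(f) = 36
o(n) = 4*n² (o(n) = (2*n)*(2*n) = 4*n²)
d = 5618 (d = (3620 - 1*3186) + 4*36² = (3620 - 3186) + 4*1296 = 434 + 5184 = 5618)
x(86, 221) + d = -45 + 5618 = 5573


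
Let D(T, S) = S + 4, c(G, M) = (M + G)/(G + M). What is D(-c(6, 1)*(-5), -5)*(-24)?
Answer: 24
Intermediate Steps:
c(G, M) = 1 (c(G, M) = (G + M)/(G + M) = 1)
D(T, S) = 4 + S
D(-c(6, 1)*(-5), -5)*(-24) = (4 - 5)*(-24) = -1*(-24) = 24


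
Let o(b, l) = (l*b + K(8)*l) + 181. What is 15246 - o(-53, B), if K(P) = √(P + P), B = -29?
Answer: 13644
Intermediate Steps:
K(P) = √2*√P (K(P) = √(2*P) = √2*√P)
o(b, l) = 181 + 4*l + b*l (o(b, l) = (l*b + (√2*√8)*l) + 181 = (b*l + (√2*(2*√2))*l) + 181 = (b*l + 4*l) + 181 = (4*l + b*l) + 181 = 181 + 4*l + b*l)
15246 - o(-53, B) = 15246 - (181 + 4*(-29) - 53*(-29)) = 15246 - (181 - 116 + 1537) = 15246 - 1*1602 = 15246 - 1602 = 13644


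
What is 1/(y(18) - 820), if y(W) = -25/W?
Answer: -18/14785 ≈ -0.0012175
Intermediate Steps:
1/(y(18) - 820) = 1/(-25/18 - 820) = 1/(-14785/18) = -18/14785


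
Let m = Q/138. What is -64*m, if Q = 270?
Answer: -2880/23 ≈ -125.22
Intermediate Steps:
m = 45/23 (m = 270/138 = 270*(1/138) = 45/23 ≈ 1.9565)
-64*m = -64*45/23 = -2880/23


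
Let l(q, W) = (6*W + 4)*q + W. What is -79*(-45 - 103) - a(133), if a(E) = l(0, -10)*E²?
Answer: 188582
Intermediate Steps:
l(q, W) = W + q*(4 + 6*W) (l(q, W) = (4 + 6*W)*q + W = q*(4 + 6*W) + W = W + q*(4 + 6*W))
a(E) = -10*E² (a(E) = (-10 + 4*0 + 6*(-10)*0)*E² = (-10 + 0 + 0)*E² = -10*E²)
-79*(-45 - 103) - a(133) = -79*(-45 - 103) - (-10)*133² = -79*(-148) - (-10)*17689 = 11692 - 1*(-176890) = 11692 + 176890 = 188582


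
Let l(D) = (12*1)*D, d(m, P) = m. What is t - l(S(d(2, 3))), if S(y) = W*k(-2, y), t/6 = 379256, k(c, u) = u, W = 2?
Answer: 2275488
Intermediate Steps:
t = 2275536 (t = 6*379256 = 2275536)
S(y) = 2*y
l(D) = 12*D
t - l(S(d(2, 3))) = 2275536 - 12*2*2 = 2275536 - 12*4 = 2275536 - 1*48 = 2275536 - 48 = 2275488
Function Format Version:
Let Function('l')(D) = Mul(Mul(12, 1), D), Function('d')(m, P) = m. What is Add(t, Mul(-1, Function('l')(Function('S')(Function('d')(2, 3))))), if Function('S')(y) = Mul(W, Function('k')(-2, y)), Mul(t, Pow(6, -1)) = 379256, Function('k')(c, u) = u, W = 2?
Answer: 2275488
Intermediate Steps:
t = 2275536 (t = Mul(6, 379256) = 2275536)
Function('S')(y) = Mul(2, y)
Function('l')(D) = Mul(12, D)
Add(t, Mul(-1, Function('l')(Function('S')(Function('d')(2, 3))))) = Add(2275536, Mul(-1, Mul(12, Mul(2, 2)))) = Add(2275536, Mul(-1, Mul(12, 4))) = Add(2275536, Mul(-1, 48)) = Add(2275536, -48) = 2275488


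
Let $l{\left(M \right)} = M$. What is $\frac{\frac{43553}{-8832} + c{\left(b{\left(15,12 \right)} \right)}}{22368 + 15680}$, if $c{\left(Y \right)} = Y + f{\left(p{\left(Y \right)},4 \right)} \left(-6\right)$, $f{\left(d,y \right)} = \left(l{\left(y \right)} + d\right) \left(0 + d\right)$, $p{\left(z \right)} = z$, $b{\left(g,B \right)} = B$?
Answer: $- \frac{10112033}{336039936} \approx -0.030092$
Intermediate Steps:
$f{\left(d,y \right)} = d \left(d + y\right)$ ($f{\left(d,y \right)} = \left(y + d\right) \left(0 + d\right) = \left(d + y\right) d = d \left(d + y\right)$)
$c{\left(Y \right)} = Y - 6 Y \left(4 + Y\right)$ ($c{\left(Y \right)} = Y + Y \left(Y + 4\right) \left(-6\right) = Y + Y \left(4 + Y\right) \left(-6\right) = Y - 6 Y \left(4 + Y\right)$)
$\frac{\frac{43553}{-8832} + c{\left(b{\left(15,12 \right)} \right)}}{22368 + 15680} = \frac{\frac{43553}{-8832} + 12 \left(-23 - 72\right)}{22368 + 15680} = \frac{43553 \left(- \frac{1}{8832}\right) + 12 \left(-23 - 72\right)}{38048} = \left(- \frac{43553}{8832} + 12 \left(-95\right)\right) \frac{1}{38048} = \left(- \frac{43553}{8832} - 1140\right) \frac{1}{38048} = \left(- \frac{10112033}{8832}\right) \frac{1}{38048} = - \frac{10112033}{336039936}$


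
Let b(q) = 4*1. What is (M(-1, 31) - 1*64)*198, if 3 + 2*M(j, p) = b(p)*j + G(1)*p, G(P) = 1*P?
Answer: -10296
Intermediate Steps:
b(q) = 4
G(P) = P
M(j, p) = -3/2 + p/2 + 2*j (M(j, p) = -3/2 + (4*j + 1*p)/2 = -3/2 + (4*j + p)/2 = -3/2 + (p + 4*j)/2 = -3/2 + (p/2 + 2*j) = -3/2 + p/2 + 2*j)
(M(-1, 31) - 1*64)*198 = ((-3/2 + (½)*31 + 2*(-1)) - 1*64)*198 = ((-3/2 + 31/2 - 2) - 64)*198 = (12 - 64)*198 = -52*198 = -10296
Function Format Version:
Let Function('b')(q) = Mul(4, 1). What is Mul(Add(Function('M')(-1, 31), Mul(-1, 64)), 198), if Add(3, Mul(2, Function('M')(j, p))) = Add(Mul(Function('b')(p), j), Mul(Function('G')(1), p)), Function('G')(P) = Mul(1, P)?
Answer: -10296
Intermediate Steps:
Function('b')(q) = 4
Function('G')(P) = P
Function('M')(j, p) = Add(Rational(-3, 2), Mul(Rational(1, 2), p), Mul(2, j)) (Function('M')(j, p) = Add(Rational(-3, 2), Mul(Rational(1, 2), Add(Mul(4, j), Mul(1, p)))) = Add(Rational(-3, 2), Mul(Rational(1, 2), Add(Mul(4, j), p))) = Add(Rational(-3, 2), Mul(Rational(1, 2), Add(p, Mul(4, j)))) = Add(Rational(-3, 2), Add(Mul(Rational(1, 2), p), Mul(2, j))) = Add(Rational(-3, 2), Mul(Rational(1, 2), p), Mul(2, j)))
Mul(Add(Function('M')(-1, 31), Mul(-1, 64)), 198) = Mul(Add(Add(Rational(-3, 2), Mul(Rational(1, 2), 31), Mul(2, -1)), Mul(-1, 64)), 198) = Mul(Add(Add(Rational(-3, 2), Rational(31, 2), -2), -64), 198) = Mul(Add(12, -64), 198) = Mul(-52, 198) = -10296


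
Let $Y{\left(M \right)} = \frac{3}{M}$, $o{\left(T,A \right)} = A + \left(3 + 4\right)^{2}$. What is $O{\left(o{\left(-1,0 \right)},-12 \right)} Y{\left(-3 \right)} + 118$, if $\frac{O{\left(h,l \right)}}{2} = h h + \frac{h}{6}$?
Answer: $- \frac{14101}{3} \approx -4700.3$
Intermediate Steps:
$o{\left(T,A \right)} = 49 + A$ ($o{\left(T,A \right)} = A + 7^{2} = A + 49 = 49 + A$)
$O{\left(h,l \right)} = 2 h^{2} + \frac{h}{3}$ ($O{\left(h,l \right)} = 2 \left(h h + \frac{h}{6}\right) = 2 \left(h^{2} + h \frac{1}{6}\right) = 2 \left(h^{2} + \frac{h}{6}\right) = 2 h^{2} + \frac{h}{3}$)
$O{\left(o{\left(-1,0 \right)},-12 \right)} Y{\left(-3 \right)} + 118 = \frac{\left(49 + 0\right) \left(1 + 6 \left(49 + 0\right)\right)}{3} \frac{3}{-3} + 118 = \frac{1}{3} \cdot 49 \left(1 + 6 \cdot 49\right) 3 \left(- \frac{1}{3}\right) + 118 = \frac{1}{3} \cdot 49 \left(1 + 294\right) \left(-1\right) + 118 = \frac{1}{3} \cdot 49 \cdot 295 \left(-1\right) + 118 = \frac{14455}{3} \left(-1\right) + 118 = - \frac{14455}{3} + 118 = - \frac{14101}{3}$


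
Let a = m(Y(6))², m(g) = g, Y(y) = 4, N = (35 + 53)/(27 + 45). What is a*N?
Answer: 176/9 ≈ 19.556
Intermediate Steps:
N = 11/9 (N = 88/72 = 88*(1/72) = 11/9 ≈ 1.2222)
a = 16 (a = 4² = 16)
a*N = 16*(11/9) = 176/9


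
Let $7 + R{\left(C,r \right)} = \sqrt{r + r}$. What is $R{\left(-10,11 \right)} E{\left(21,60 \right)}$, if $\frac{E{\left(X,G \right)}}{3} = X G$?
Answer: $-26460 + 3780 \sqrt{22} \approx -8730.2$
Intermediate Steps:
$R{\left(C,r \right)} = -7 + \sqrt{2} \sqrt{r}$ ($R{\left(C,r \right)} = -7 + \sqrt{r + r} = -7 + \sqrt{2 r} = -7 + \sqrt{2} \sqrt{r}$)
$E{\left(X,G \right)} = 3 G X$ ($E{\left(X,G \right)} = 3 X G = 3 G X$)
$R{\left(-10,11 \right)} E{\left(21,60 \right)} = \left(-7 + \sqrt{2} \sqrt{11}\right) 3 \cdot 60 \cdot 21 = \left(-7 + \sqrt{22}\right) 3780 = -26460 + 3780 \sqrt{22}$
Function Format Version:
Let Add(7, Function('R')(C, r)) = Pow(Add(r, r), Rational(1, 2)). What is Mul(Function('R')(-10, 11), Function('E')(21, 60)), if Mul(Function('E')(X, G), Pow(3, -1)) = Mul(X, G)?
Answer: Add(-26460, Mul(3780, Pow(22, Rational(1, 2)))) ≈ -8730.2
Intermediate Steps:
Function('R')(C, r) = Add(-7, Mul(Pow(2, Rational(1, 2)), Pow(r, Rational(1, 2)))) (Function('R')(C, r) = Add(-7, Pow(Add(r, r), Rational(1, 2))) = Add(-7, Pow(Mul(2, r), Rational(1, 2))) = Add(-7, Mul(Pow(2, Rational(1, 2)), Pow(r, Rational(1, 2)))))
Function('E')(X, G) = Mul(3, G, X) (Function('E')(X, G) = Mul(3, Mul(X, G)) = Mul(3, Mul(G, X)) = Mul(3, G, X))
Mul(Function('R')(-10, 11), Function('E')(21, 60)) = Mul(Add(-7, Mul(Pow(2, Rational(1, 2)), Pow(11, Rational(1, 2)))), Mul(3, 60, 21)) = Mul(Add(-7, Pow(22, Rational(1, 2))), 3780) = Add(-26460, Mul(3780, Pow(22, Rational(1, 2))))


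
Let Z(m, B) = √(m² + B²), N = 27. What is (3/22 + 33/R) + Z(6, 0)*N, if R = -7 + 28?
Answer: 25211/154 ≈ 163.71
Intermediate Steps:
R = 21
Z(m, B) = √(B² + m²)
(3/22 + 33/R) + Z(6, 0)*N = (3/22 + 33/21) + √(0² + 6²)*27 = (3*(1/22) + 33*(1/21)) + √(0 + 36)*27 = (3/22 + 11/7) + √36*27 = 263/154 + 6*27 = 263/154 + 162 = 25211/154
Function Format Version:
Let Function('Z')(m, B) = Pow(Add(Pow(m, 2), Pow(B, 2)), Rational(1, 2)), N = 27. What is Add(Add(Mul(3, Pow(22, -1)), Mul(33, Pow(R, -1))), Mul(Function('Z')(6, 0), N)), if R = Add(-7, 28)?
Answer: Rational(25211, 154) ≈ 163.71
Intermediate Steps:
R = 21
Function('Z')(m, B) = Pow(Add(Pow(B, 2), Pow(m, 2)), Rational(1, 2))
Add(Add(Mul(3, Pow(22, -1)), Mul(33, Pow(R, -1))), Mul(Function('Z')(6, 0), N)) = Add(Add(Mul(3, Pow(22, -1)), Mul(33, Pow(21, -1))), Mul(Pow(Add(Pow(0, 2), Pow(6, 2)), Rational(1, 2)), 27)) = Add(Add(Mul(3, Rational(1, 22)), Mul(33, Rational(1, 21))), Mul(Pow(Add(0, 36), Rational(1, 2)), 27)) = Add(Add(Rational(3, 22), Rational(11, 7)), Mul(Pow(36, Rational(1, 2)), 27)) = Add(Rational(263, 154), Mul(6, 27)) = Add(Rational(263, 154), 162) = Rational(25211, 154)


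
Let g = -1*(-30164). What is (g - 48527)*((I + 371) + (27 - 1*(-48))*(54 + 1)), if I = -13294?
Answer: 161557674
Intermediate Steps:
g = 30164
(g - 48527)*((I + 371) + (27 - 1*(-48))*(54 + 1)) = (30164 - 48527)*((-13294 + 371) + (27 - 1*(-48))*(54 + 1)) = -18363*(-12923 + (27 + 48)*55) = -18363*(-12923 + 75*55) = -18363*(-12923 + 4125) = -18363*(-8798) = 161557674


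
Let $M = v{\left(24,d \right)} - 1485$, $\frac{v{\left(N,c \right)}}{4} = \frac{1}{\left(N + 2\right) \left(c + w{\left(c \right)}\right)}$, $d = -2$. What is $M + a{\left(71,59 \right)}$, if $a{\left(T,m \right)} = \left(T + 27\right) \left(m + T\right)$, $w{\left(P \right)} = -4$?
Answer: $\frac{438944}{39} \approx 11255.0$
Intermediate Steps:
$v{\left(N,c \right)} = \frac{4}{\left(-4 + c\right) \left(2 + N\right)}$ ($v{\left(N,c \right)} = \frac{4}{\left(N + 2\right) \left(c - 4\right)} = \frac{4}{\left(2 + N\right) \left(-4 + c\right)} = \frac{4}{\left(-4 + c\right) \left(2 + N\right)}$)
$a{\left(T,m \right)} = \left(27 + T\right) \left(T + m\right)$
$M = - \frac{57916}{39}$ ($M = \frac{4}{-8 - 96 + 2 \left(-2\right) + 24 \left(-2\right)} - 1485 = \frac{4}{-8 - 96 - 4 - 48} - 1485 = \frac{4}{-156} - 1485 = 4 \left(- \frac{1}{156}\right) - 1485 = - \frac{1}{39} - 1485 = - \frac{57916}{39} \approx -1485.0$)
$M + a{\left(71,59 \right)} = - \frac{57916}{39} + \left(71^{2} + 27 \cdot 71 + 27 \cdot 59 + 71 \cdot 59\right) = - \frac{57916}{39} + \left(5041 + 1917 + 1593 + 4189\right) = - \frac{57916}{39} + 12740 = \frac{438944}{39}$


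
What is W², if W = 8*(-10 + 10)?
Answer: 0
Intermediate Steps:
W = 0 (W = 8*0 = 0)
W² = 0² = 0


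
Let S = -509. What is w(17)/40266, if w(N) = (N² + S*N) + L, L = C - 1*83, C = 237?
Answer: -4105/20133 ≈ -0.20389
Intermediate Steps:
L = 154 (L = 237 - 1*83 = 237 - 83 = 154)
w(N) = 154 + N² - 509*N (w(N) = (N² - 509*N) + 154 = 154 + N² - 509*N)
w(17)/40266 = (154 + 17² - 509*17)/40266 = (154 + 289 - 8653)*(1/40266) = -8210*1/40266 = -4105/20133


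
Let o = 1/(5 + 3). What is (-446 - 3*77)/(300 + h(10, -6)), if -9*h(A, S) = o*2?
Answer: -24372/10799 ≈ -2.2569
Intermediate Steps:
o = ⅛ (o = 1/8 = ⅛ ≈ 0.12500)
h(A, S) = -1/36 (h(A, S) = -2/72 = -⅑*¼ = -1/36)
(-446 - 3*77)/(300 + h(10, -6)) = (-446 - 3*77)/(300 - 1/36) = (-446 - 231)/(10799/36) = -677*36/10799 = -24372/10799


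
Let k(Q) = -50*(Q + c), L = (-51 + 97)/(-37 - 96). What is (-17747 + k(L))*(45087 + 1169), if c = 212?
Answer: -24897959408/19 ≈ -1.3104e+9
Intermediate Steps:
L = -46/133 (L = 46/(-133) = 46*(-1/133) = -46/133 ≈ -0.34586)
k(Q) = -10600 - 50*Q (k(Q) = -50*(Q + 212) = -50*(212 + Q) = -10600 - 50*Q)
(-17747 + k(L))*(45087 + 1169) = (-17747 + (-10600 - 50*(-46/133)))*(45087 + 1169) = (-17747 + (-10600 + 2300/133))*46256 = (-17747 - 1407500/133)*46256 = -3767851/133*46256 = -24897959408/19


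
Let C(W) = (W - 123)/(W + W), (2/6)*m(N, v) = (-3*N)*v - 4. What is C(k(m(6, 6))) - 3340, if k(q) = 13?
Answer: -43475/13 ≈ -3344.2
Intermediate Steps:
m(N, v) = -12 - 9*N*v (m(N, v) = 3*((-3*N)*v - 4) = 3*(-3*N*v - 4) = 3*(-4 - 3*N*v) = -12 - 9*N*v)
C(W) = (-123 + W)/(2*W) (C(W) = (-123 + W)/((2*W)) = (-123 + W)*(1/(2*W)) = (-123 + W)/(2*W))
C(k(m(6, 6))) - 3340 = (½)*(-123 + 13)/13 - 3340 = (½)*(1/13)*(-110) - 3340 = -55/13 - 3340 = -43475/13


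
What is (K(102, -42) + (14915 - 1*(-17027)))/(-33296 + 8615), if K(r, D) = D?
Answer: -31900/24681 ≈ -1.2925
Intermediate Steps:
(K(102, -42) + (14915 - 1*(-17027)))/(-33296 + 8615) = (-42 + (14915 - 1*(-17027)))/(-33296 + 8615) = (-42 + (14915 + 17027))/(-24681) = (-42 + 31942)*(-1/24681) = 31900*(-1/24681) = -31900/24681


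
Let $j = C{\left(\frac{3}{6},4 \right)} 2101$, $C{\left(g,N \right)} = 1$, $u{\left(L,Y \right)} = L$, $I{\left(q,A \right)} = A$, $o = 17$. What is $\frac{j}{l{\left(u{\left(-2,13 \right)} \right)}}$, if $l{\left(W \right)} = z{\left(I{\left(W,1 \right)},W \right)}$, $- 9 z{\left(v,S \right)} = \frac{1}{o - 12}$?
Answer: $-94545$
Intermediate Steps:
$z{\left(v,S \right)} = - \frac{1}{45}$ ($z{\left(v,S \right)} = - \frac{1}{9 \left(17 - 12\right)} = - \frac{1}{9 \cdot 5} = \left(- \frac{1}{9}\right) \frac{1}{5} = - \frac{1}{45}$)
$l{\left(W \right)} = - \frac{1}{45}$
$j = 2101$ ($j = 1 \cdot 2101 = 2101$)
$\frac{j}{l{\left(u{\left(-2,13 \right)} \right)}} = \frac{2101}{- \frac{1}{45}} = 2101 \left(-45\right) = -94545$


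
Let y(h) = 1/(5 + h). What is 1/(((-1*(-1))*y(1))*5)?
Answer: 6/5 ≈ 1.2000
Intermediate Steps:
1/(((-1*(-1))*y(1))*5) = 1/(((-1*(-1))/(5 + 1))*5) = 1/((1/6)*5) = 1/((1*(⅙))*5) = 1/((⅙)*5) = 1/(⅚) = 6/5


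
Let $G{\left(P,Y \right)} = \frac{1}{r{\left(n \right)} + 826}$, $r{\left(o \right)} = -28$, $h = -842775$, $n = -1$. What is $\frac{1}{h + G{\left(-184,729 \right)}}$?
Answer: $- \frac{798}{672534449} \approx -1.1866 \cdot 10^{-6}$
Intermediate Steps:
$G{\left(P,Y \right)} = \frac{1}{798}$ ($G{\left(P,Y \right)} = \frac{1}{-28 + 826} = \frac{1}{798}$)
$\frac{1}{h + G{\left(-184,729 \right)}} = \frac{1}{-842775 + \frac{1}{798}} = \frac{1}{- \frac{672534449}{798}} = - \frac{798}{672534449}$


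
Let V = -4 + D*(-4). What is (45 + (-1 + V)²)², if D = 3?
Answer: 111556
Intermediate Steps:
V = -16 (V = -4 + 3*(-4) = -4 - 12 = -16)
(45 + (-1 + V)²)² = (45 + (-1 - 16)²)² = (45 + (-17)²)² = (45 + 289)² = 334² = 111556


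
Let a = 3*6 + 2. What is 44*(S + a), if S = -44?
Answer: -1056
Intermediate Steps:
a = 20 (a = 18 + 2 = 20)
44*(S + a) = 44*(-44 + 20) = 44*(-24) = -1056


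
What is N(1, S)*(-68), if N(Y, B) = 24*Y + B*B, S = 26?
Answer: -47600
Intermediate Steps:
N(Y, B) = B² + 24*Y (N(Y, B) = 24*Y + B² = B² + 24*Y)
N(1, S)*(-68) = (26² + 24*1)*(-68) = (676 + 24)*(-68) = 700*(-68) = -47600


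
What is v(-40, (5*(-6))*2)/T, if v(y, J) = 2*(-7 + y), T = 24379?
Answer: -94/24379 ≈ -0.0038558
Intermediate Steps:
v(y, J) = -14 + 2*y
v(-40, (5*(-6))*2)/T = (-14 + 2*(-40))/24379 = (-14 - 80)*(1/24379) = -94*1/24379 = -94/24379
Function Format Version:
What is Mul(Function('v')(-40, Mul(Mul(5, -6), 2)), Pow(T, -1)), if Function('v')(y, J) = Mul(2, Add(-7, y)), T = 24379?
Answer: Rational(-94, 24379) ≈ -0.0038558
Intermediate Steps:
Function('v')(y, J) = Add(-14, Mul(2, y))
Mul(Function('v')(-40, Mul(Mul(5, -6), 2)), Pow(T, -1)) = Mul(Add(-14, Mul(2, -40)), Pow(24379, -1)) = Mul(Add(-14, -80), Rational(1, 24379)) = Mul(-94, Rational(1, 24379)) = Rational(-94, 24379)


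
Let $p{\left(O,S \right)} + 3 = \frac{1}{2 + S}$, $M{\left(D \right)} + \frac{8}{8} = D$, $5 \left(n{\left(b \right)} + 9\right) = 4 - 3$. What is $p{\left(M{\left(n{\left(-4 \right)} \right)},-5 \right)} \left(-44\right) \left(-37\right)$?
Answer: $- \frac{16280}{3} \approx -5426.7$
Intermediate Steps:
$n{\left(b \right)} = - \frac{44}{5}$ ($n{\left(b \right)} = -9 + \frac{4 - 3}{5} = -9 + \frac{1}{5} \cdot 1 = -9 + \frac{1}{5} = - \frac{44}{5}$)
$M{\left(D \right)} = -1 + D$
$p{\left(O,S \right)} = -3 + \frac{1}{2 + S}$
$p{\left(M{\left(n{\left(-4 \right)} \right)},-5 \right)} \left(-44\right) \left(-37\right) = \frac{-5 - -15}{2 - 5} \left(-44\right) \left(-37\right) = \frac{-5 + 15}{-3} \left(-44\right) \left(-37\right) = \left(- \frac{1}{3}\right) 10 \left(-44\right) \left(-37\right) = \left(- \frac{10}{3}\right) \left(-44\right) \left(-37\right) = \frac{440}{3} \left(-37\right) = - \frac{16280}{3}$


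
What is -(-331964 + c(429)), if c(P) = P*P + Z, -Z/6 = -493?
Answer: 144965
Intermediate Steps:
Z = 2958 (Z = -6*(-493) = 2958)
c(P) = 2958 + P² (c(P) = P*P + 2958 = P² + 2958 = 2958 + P²)
-(-331964 + c(429)) = -(-331964 + (2958 + 429²)) = -(-331964 + (2958 + 184041)) = -(-331964 + 186999) = -1*(-144965) = 144965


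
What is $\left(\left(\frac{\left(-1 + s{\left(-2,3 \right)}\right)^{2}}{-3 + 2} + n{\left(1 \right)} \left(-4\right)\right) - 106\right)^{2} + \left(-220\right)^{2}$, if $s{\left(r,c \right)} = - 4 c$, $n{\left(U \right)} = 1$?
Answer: $126241$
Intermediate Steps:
$\left(\left(\frac{\left(-1 + s{\left(-2,3 \right)}\right)^{2}}{-3 + 2} + n{\left(1 \right)} \left(-4\right)\right) - 106\right)^{2} + \left(-220\right)^{2} = \left(\left(\frac{\left(-1 - 12\right)^{2}}{-3 + 2} + 1 \left(-4\right)\right) - 106\right)^{2} + \left(-220\right)^{2} = \left(\left(\frac{\left(-1 - 12\right)^{2}}{-1} - 4\right) - 106\right)^{2} + 48400 = \left(\left(\left(-13\right)^{2} \left(-1\right) - 4\right) - 106\right)^{2} + 48400 = \left(\left(169 \left(-1\right) - 4\right) - 106\right)^{2} + 48400 = \left(\left(-169 - 4\right) - 106\right)^{2} + 48400 = \left(-173 - 106\right)^{2} + 48400 = \left(-279\right)^{2} + 48400 = 77841 + 48400 = 126241$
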